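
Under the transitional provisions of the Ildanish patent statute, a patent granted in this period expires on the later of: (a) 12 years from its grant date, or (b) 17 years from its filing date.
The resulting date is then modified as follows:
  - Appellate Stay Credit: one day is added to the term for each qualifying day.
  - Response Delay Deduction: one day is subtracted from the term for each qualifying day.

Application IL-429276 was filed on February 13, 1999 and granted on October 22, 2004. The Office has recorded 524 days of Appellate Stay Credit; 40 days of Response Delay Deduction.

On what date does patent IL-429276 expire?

2018-02-18

(a) grant + 12 years → 22 October 2016.
(b) filing + 17 years → 13 February 2016.
Later of the two: 22 October 2016.
Appellate Stay Credit: +524 days → 30 March 2018.
Response Delay Deduction: −40 days → 18 February 2018.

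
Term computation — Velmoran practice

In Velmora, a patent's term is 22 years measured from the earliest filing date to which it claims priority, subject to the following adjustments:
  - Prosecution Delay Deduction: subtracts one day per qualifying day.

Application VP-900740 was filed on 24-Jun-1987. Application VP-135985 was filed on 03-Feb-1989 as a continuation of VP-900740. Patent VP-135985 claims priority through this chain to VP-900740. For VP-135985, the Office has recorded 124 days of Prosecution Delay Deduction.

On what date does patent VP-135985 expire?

Earliest priority filing: 24 June 1987.
Base term: 24 June 1987 + 22 years → 24 June 2009.
Prosecution Delay Deduction: −124 days → 20 February 2009.

2009-02-20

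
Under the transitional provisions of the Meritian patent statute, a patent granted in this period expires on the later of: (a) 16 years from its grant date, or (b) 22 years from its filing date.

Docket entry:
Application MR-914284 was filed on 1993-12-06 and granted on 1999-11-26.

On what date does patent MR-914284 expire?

(a) grant + 16 years → 26 November 2015.
(b) filing + 22 years → 6 December 2015.
Later of the two: 6 December 2015.

December 6, 2015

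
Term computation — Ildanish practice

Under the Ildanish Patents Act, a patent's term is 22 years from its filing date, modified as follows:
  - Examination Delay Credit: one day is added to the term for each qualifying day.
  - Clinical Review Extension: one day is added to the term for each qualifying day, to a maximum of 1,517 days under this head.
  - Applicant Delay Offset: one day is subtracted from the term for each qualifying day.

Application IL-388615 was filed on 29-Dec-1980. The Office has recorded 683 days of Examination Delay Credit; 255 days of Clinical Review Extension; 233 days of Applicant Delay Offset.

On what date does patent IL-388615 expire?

Base term: filing date + 22 years → 29 December 2002.
Examination Delay Credit: +683 days → 11 November 2004.
Clinical Review Extension: 255 days (within the 1517-day cap) → +255 days → 24 July 2005.
Applicant Delay Offset: −233 days → 3 December 2004.

2004-12-03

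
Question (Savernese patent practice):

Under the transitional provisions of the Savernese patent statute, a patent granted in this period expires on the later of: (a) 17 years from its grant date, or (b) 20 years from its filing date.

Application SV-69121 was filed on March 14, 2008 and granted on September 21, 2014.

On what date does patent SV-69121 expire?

2031-09-21

(a) grant + 17 years → 21 September 2031.
(b) filing + 20 years → 14 March 2028.
Later of the two: 21 September 2031.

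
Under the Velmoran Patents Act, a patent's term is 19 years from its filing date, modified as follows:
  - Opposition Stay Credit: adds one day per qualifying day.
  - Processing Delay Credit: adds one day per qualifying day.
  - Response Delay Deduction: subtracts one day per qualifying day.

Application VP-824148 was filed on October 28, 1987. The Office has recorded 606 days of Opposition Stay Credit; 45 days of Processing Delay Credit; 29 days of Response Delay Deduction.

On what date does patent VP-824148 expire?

Base term: filing date + 19 years → 28 October 2006.
Opposition Stay Credit: +606 days → 25 June 2008.
Processing Delay Credit: +45 days → 9 August 2008.
Response Delay Deduction: −29 days → 11 July 2008.

2008-07-11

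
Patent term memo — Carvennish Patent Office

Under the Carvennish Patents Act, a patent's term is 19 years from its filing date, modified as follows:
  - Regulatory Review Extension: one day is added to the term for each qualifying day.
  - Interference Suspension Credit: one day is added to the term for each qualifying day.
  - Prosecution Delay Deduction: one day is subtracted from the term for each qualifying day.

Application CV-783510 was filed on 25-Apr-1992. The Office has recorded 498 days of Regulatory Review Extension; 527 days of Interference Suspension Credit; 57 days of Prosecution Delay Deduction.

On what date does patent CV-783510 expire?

Base term: filing date + 19 years → 25 April 2011.
Regulatory Review Extension: +498 days → 4 September 2012.
Interference Suspension Credit: +527 days → 13 February 2014.
Prosecution Delay Deduction: −57 days → 18 December 2013.

2013-12-18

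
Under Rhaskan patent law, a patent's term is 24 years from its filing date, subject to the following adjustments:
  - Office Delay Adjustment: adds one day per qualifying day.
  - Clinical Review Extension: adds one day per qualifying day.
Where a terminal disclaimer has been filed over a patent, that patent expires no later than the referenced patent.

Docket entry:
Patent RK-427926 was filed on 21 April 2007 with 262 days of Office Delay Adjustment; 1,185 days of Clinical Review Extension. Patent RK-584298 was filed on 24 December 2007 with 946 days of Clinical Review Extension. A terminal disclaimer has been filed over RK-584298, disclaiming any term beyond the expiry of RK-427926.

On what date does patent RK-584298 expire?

July 27, 2034

Natural term of RK-584298:
  Base: filing + 24 years → 24 December 2031.
  Clinical Review Extension: +946 days → 27 July 2034.
Expiry of referenced patent RK-427926:
  Base: filing + 24 years → 21 April 2031.
  Office Delay Adjustment: +262 days → 8 January 2032.
  Clinical Review Extension: +1185 days → 7 April 2035.
Terminal disclaimer: RK-584298 expires on the earlier of 27 July 2034 and 7 April 2035.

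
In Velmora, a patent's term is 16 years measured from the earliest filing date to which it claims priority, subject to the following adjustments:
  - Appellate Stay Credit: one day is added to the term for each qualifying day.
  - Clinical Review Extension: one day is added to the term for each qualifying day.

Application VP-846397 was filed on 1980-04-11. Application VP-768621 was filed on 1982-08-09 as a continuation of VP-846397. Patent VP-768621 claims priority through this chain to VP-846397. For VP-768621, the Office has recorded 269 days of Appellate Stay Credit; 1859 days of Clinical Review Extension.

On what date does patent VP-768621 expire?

2002-02-07

Earliest priority filing: 11 April 1980.
Base term: 11 April 1980 + 16 years → 11 April 1996.
Appellate Stay Credit: +269 days → 5 January 1997.
Clinical Review Extension: +1859 days → 7 February 2002.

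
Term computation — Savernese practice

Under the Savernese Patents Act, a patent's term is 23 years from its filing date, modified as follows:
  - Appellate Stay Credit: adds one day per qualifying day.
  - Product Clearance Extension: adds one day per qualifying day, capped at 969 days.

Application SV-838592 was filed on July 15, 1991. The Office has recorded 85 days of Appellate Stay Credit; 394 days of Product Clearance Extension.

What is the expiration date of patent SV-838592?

Base term: filing date + 23 years → 15 July 2014.
Appellate Stay Credit: +85 days → 8 October 2014.
Product Clearance Extension: 394 days (within the 969-day cap) → +394 days → 6 November 2015.

November 6, 2015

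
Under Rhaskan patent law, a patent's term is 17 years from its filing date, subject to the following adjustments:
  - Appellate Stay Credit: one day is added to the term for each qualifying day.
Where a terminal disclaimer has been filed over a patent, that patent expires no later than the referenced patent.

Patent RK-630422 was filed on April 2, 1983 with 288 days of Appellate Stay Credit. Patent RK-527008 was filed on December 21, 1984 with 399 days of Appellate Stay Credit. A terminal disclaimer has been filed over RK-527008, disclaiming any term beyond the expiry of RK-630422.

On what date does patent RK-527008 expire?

Natural term of RK-527008:
  Base: filing + 17 years → 21 December 2001.
  Appellate Stay Credit: +399 days → 24 January 2003.
Expiry of referenced patent RK-630422:
  Base: filing + 17 years → 2 April 2000.
  Appellate Stay Credit: +288 days → 15 January 2001.
Terminal disclaimer: RK-527008 expires on the earlier of 24 January 2003 and 15 January 2001.

2001-01-15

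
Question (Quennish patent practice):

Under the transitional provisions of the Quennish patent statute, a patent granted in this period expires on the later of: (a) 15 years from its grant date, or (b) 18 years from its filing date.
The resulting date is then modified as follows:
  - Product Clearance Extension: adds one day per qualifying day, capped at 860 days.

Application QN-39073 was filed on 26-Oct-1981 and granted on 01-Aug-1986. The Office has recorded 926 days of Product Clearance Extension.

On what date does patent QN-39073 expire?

(a) grant + 15 years → 1 August 2001.
(b) filing + 18 years → 26 October 1999.
Later of the two: 1 August 2001.
Product Clearance Extension: 926 days claimed exceeds the 860-day cap, so +860 days → 9 December 2003.

December 9, 2003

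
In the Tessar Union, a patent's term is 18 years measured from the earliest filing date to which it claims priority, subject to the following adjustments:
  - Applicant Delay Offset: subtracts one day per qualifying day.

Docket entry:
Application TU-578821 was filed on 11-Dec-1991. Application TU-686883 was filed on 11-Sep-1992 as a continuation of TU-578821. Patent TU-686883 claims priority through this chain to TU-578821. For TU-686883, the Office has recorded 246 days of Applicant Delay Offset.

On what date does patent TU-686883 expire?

2009-04-09

Earliest priority filing: 11 December 1991.
Base term: 11 December 1991 + 18 years → 11 December 2009.
Applicant Delay Offset: −246 days → 9 April 2009.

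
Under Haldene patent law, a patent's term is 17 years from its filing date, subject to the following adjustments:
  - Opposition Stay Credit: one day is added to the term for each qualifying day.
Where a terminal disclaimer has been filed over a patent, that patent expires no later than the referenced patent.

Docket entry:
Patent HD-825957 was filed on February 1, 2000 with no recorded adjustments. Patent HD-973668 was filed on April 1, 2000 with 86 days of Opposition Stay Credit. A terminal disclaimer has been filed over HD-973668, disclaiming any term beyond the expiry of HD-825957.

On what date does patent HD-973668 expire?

Natural term of HD-973668:
  Base: filing + 17 years → 1 April 2017.
  Opposition Stay Credit: +86 days → 26 June 2017.
Expiry of referenced patent HD-825957:
  Base: filing + 17 years → 1 February 2017.
Terminal disclaimer: HD-973668 expires on the earlier of 26 June 2017 and 1 February 2017.

2017-02-01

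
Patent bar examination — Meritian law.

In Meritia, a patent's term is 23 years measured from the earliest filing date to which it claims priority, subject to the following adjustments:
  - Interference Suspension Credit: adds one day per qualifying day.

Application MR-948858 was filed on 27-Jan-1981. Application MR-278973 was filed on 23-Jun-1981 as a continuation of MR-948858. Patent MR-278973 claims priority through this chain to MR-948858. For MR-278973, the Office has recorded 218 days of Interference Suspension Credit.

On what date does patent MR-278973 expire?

Earliest priority filing: 27 January 1981.
Base term: 27 January 1981 + 23 years → 27 January 2004.
Interference Suspension Credit: +218 days → 1 September 2004.

September 1, 2004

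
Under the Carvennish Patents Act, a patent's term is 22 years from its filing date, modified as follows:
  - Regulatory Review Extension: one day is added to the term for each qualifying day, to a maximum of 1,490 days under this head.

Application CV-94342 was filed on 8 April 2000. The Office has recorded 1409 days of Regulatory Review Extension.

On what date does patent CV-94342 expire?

2026-02-15

Base term: filing date + 22 years → 8 April 2022.
Regulatory Review Extension: 1409 days (within the 1490-day cap) → +1409 days → 15 February 2026.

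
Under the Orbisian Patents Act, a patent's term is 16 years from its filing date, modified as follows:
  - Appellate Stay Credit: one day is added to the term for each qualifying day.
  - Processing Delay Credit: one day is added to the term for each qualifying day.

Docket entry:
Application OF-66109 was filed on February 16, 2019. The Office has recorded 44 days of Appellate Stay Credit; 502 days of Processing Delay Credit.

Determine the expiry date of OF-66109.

Base term: filing date + 16 years → 16 February 2035.
Appellate Stay Credit: +44 days → 1 April 2035.
Processing Delay Credit: +502 days → 15 August 2036.

2036-08-15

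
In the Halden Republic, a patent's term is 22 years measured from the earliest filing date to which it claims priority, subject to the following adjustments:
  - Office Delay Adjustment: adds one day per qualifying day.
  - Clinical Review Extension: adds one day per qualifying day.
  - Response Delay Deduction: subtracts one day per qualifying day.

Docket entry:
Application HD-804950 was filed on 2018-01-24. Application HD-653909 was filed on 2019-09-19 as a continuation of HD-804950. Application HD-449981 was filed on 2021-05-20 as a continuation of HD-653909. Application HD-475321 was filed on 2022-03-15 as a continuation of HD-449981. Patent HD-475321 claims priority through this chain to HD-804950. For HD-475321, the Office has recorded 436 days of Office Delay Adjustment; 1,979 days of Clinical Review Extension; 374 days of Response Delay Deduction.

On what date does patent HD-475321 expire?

Earliest priority filing: 24 January 2018.
Base term: 24 January 2018 + 22 years → 24 January 2040.
Office Delay Adjustment: +436 days → 4 April 2041.
Clinical Review Extension: +1979 days → 4 September 2046.
Response Delay Deduction: −374 days → 26 August 2045.

August 26, 2045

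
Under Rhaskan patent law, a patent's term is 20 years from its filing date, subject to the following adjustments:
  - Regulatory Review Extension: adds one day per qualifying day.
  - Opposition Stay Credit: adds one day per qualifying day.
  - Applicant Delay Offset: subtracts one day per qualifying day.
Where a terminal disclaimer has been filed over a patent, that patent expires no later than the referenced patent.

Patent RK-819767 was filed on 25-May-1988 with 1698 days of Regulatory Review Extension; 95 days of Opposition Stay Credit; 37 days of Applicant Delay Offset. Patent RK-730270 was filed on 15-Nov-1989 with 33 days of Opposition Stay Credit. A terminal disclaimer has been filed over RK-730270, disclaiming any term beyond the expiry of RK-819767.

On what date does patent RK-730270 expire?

2009-12-18

Natural term of RK-730270:
  Base: filing + 20 years → 15 November 2009.
  Opposition Stay Credit: +33 days → 18 December 2009.
Expiry of referenced patent RK-819767:
  Base: filing + 20 years → 25 May 2008.
  Regulatory Review Extension: +1698 days → 17 January 2013.
  Opposition Stay Credit: +95 days → 22 April 2013.
  Applicant Delay Offset: −37 days → 16 March 2013.
Terminal disclaimer: RK-730270 expires on the earlier of 18 December 2009 and 16 March 2013.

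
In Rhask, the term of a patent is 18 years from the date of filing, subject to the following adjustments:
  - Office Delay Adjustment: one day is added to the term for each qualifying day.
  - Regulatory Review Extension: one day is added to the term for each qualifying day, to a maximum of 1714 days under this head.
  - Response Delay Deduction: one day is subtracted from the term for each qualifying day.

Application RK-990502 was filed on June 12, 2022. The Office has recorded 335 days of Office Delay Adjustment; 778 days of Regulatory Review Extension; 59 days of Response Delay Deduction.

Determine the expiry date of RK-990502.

Base term: filing date + 18 years → 12 June 2040.
Office Delay Adjustment: +335 days → 13 May 2041.
Regulatory Review Extension: 778 days (within the 1714-day cap) → +778 days → 30 June 2043.
Response Delay Deduction: −59 days → 2 May 2043.

2043-05-02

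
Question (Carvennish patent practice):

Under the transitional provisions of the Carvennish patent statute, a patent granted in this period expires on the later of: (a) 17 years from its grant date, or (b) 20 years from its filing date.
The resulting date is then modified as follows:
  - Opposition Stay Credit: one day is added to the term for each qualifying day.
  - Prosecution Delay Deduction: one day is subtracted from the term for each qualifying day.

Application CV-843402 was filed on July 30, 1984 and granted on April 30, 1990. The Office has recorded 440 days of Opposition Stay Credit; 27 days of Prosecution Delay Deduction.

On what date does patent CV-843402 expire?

(a) grant + 17 years → 30 April 2007.
(b) filing + 20 years → 30 July 2004.
Later of the two: 30 April 2007.
Opposition Stay Credit: +440 days → 13 July 2008.
Prosecution Delay Deduction: −27 days → 16 June 2008.

June 16, 2008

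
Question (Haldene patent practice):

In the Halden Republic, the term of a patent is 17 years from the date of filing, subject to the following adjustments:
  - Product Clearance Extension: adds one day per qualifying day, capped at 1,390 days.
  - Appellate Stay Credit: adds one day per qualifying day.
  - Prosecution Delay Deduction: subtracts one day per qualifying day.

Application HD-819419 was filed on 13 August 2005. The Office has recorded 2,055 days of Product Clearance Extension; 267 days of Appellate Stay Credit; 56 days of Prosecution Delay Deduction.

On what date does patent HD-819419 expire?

Base term: filing date + 17 years → 13 August 2022.
Product Clearance Extension: 2055 days claimed exceeds the 1390-day cap, so +1390 days → 3 June 2026.
Appellate Stay Credit: +267 days → 25 February 2027.
Prosecution Delay Deduction: −56 days → 31 December 2026.

December 31, 2026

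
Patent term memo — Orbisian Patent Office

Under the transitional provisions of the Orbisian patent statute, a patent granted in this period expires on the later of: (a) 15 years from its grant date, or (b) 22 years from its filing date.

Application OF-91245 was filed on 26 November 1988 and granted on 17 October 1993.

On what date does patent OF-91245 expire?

2010-11-26

(a) grant + 15 years → 17 October 2008.
(b) filing + 22 years → 26 November 2010.
Later of the two: 26 November 2010.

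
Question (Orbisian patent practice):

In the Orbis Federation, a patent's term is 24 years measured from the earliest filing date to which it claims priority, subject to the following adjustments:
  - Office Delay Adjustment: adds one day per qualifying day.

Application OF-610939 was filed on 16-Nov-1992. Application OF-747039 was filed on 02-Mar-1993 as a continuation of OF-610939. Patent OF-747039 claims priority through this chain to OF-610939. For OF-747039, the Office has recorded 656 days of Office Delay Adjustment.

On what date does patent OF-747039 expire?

2018-09-03

Earliest priority filing: 16 November 1992.
Base term: 16 November 1992 + 24 years → 16 November 2016.
Office Delay Adjustment: +656 days → 3 September 2018.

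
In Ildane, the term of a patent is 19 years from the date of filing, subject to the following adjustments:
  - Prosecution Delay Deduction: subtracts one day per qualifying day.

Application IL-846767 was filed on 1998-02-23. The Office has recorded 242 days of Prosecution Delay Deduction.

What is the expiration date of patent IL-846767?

June 26, 2016

Base term: filing date + 19 years → 23 February 2017.
Prosecution Delay Deduction: −242 days → 26 June 2016.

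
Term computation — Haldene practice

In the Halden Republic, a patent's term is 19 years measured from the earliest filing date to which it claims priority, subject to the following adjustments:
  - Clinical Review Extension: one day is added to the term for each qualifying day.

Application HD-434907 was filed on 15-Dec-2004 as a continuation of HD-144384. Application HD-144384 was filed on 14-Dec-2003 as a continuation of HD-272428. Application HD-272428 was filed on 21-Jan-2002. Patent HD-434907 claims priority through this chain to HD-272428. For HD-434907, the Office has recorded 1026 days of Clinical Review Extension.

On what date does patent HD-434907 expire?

2023-11-13

Earliest priority filing: 21 January 2002.
Base term: 21 January 2002 + 19 years → 21 January 2021.
Clinical Review Extension: +1026 days → 13 November 2023.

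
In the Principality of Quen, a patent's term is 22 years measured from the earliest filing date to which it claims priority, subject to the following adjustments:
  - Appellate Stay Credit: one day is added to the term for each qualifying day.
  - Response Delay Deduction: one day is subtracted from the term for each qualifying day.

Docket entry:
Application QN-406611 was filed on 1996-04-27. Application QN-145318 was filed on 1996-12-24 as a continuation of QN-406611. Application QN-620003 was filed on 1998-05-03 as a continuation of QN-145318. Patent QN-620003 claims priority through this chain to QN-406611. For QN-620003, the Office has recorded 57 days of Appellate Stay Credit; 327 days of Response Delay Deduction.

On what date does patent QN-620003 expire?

2017-07-31

Earliest priority filing: 27 April 1996.
Base term: 27 April 1996 + 22 years → 27 April 2018.
Appellate Stay Credit: +57 days → 23 June 2018.
Response Delay Deduction: −327 days → 31 July 2017.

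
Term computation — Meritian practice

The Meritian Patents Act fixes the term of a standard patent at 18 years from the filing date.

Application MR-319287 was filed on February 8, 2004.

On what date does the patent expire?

2022-02-08

Filing date + 18 years → 8 February 2022.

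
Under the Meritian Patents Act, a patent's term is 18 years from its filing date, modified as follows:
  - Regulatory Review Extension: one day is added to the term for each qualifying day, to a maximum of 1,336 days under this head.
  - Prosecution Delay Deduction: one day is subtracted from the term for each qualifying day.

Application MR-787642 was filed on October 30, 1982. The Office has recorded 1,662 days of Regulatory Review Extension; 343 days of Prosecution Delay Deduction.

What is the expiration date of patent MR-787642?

July 20, 2003

Base term: filing date + 18 years → 30 October 2000.
Regulatory Review Extension: 1662 days claimed exceeds the 1336-day cap, so +1336 days → 27 June 2004.
Prosecution Delay Deduction: −343 days → 20 July 2003.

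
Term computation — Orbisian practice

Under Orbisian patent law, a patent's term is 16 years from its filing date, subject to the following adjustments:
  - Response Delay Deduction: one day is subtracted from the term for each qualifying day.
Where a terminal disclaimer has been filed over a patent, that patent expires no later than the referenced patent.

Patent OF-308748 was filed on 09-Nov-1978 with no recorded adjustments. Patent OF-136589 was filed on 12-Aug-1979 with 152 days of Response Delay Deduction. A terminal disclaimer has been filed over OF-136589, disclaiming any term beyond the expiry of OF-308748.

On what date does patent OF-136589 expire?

November 9, 1994

Natural term of OF-136589:
  Base: filing + 16 years → 12 August 1995.
  Response Delay Deduction: −152 days → 13 March 1995.
Expiry of referenced patent OF-308748:
  Base: filing + 16 years → 9 November 1994.
Terminal disclaimer: OF-136589 expires on the earlier of 13 March 1995 and 9 November 1994.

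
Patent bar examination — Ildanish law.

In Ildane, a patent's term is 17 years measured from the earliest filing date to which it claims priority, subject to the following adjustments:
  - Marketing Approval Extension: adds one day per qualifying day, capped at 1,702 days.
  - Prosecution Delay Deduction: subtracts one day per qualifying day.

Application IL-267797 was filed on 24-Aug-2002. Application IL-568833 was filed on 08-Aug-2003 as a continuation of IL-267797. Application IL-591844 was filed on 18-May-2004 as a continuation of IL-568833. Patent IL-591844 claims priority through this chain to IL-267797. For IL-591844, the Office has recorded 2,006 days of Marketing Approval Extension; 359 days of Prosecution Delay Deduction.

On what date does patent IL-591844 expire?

2023-04-28

Earliest priority filing: 24 August 2002.
Base term: 24 August 2002 + 17 years → 24 August 2019.
Marketing Approval Extension: 2006 days claimed exceeds the 1702-day cap, so +1702 days → 21 April 2024.
Prosecution Delay Deduction: −359 days → 28 April 2023.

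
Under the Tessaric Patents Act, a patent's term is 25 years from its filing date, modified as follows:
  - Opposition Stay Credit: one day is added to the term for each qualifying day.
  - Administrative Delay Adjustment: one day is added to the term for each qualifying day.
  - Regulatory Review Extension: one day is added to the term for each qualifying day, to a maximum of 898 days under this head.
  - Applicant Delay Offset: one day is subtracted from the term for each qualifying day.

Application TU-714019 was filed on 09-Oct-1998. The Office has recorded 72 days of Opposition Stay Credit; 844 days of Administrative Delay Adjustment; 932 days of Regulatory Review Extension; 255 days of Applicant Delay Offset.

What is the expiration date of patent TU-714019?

Base term: filing date + 25 years → 9 October 2023.
Opposition Stay Credit: +72 days → 20 December 2023.
Administrative Delay Adjustment: +844 days → 12 April 2026.
Regulatory Review Extension: 932 days claimed exceeds the 898-day cap, so +898 days → 26 September 2028.
Applicant Delay Offset: −255 days → 15 January 2028.

2028-01-15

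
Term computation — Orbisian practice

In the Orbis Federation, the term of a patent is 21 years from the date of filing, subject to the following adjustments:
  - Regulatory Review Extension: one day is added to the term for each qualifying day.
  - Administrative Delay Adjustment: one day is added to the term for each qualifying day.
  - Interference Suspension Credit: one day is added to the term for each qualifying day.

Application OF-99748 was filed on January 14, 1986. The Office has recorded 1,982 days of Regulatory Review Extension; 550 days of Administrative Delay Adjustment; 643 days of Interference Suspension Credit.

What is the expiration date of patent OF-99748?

September 24, 2015

Base term: filing date + 21 years → 14 January 2007.
Regulatory Review Extension: +1982 days → 18 June 2012.
Administrative Delay Adjustment: +550 days → 20 December 2013.
Interference Suspension Credit: +643 days → 24 September 2015.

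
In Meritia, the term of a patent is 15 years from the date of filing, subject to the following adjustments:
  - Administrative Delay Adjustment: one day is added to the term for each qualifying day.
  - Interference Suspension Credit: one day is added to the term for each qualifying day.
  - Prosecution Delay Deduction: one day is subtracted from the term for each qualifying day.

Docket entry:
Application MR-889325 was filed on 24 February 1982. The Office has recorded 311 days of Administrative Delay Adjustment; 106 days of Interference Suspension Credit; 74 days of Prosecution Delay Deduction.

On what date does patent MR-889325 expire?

Base term: filing date + 15 years → 24 February 1997.
Administrative Delay Adjustment: +311 days → 1 January 1998.
Interference Suspension Credit: +106 days → 17 April 1998.
Prosecution Delay Deduction: −74 days → 2 February 1998.

1998-02-02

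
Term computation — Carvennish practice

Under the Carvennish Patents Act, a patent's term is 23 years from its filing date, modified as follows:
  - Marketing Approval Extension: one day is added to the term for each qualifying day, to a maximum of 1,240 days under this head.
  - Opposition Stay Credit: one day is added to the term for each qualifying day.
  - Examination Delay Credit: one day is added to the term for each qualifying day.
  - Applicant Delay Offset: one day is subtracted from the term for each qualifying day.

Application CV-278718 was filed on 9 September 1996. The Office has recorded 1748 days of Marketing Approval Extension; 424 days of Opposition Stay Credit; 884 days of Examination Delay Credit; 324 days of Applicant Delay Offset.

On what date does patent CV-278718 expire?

2025-10-11

Base term: filing date + 23 years → 9 September 2019.
Marketing Approval Extension: 1748 days claimed exceeds the 1240-day cap, so +1240 days → 31 January 2023.
Opposition Stay Credit: +424 days → 30 March 2024.
Examination Delay Credit: +884 days → 31 August 2026.
Applicant Delay Offset: −324 days → 11 October 2025.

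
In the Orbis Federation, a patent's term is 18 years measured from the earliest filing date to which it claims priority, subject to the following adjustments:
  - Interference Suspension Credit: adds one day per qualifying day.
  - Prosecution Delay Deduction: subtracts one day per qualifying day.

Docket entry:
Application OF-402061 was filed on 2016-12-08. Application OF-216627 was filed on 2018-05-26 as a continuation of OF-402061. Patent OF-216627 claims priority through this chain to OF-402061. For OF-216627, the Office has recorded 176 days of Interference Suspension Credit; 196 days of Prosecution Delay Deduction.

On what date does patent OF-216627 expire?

Earliest priority filing: 8 December 2016.
Base term: 8 December 2016 + 18 years → 8 December 2034.
Interference Suspension Credit: +176 days → 2 June 2035.
Prosecution Delay Deduction: −196 days → 18 November 2034.

November 18, 2034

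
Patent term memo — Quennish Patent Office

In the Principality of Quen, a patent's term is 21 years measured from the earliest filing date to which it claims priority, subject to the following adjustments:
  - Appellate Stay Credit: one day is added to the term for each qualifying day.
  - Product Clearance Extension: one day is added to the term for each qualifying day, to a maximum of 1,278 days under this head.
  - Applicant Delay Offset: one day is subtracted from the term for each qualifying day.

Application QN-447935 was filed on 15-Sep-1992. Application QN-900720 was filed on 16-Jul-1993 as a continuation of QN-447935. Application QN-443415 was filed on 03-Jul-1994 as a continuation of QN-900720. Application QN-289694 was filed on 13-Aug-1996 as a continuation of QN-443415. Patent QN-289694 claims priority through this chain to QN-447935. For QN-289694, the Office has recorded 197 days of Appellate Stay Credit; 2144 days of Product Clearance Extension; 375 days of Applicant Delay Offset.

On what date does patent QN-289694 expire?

Earliest priority filing: 15 September 1992.
Base term: 15 September 1992 + 21 years → 15 September 2013.
Appellate Stay Credit: +197 days → 31 March 2014.
Product Clearance Extension: 2144 days claimed exceeds the 1278-day cap, so +1278 days → 29 September 2017.
Applicant Delay Offset: −375 days → 19 September 2016.

September 19, 2016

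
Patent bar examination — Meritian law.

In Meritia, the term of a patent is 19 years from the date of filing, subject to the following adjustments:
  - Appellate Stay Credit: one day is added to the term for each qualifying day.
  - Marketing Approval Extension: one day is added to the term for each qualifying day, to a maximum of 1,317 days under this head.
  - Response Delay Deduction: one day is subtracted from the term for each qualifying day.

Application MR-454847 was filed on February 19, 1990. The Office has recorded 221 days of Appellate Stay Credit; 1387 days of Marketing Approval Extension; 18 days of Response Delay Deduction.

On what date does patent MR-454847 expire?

April 19, 2013

Base term: filing date + 19 years → 19 February 2009.
Appellate Stay Credit: +221 days → 28 September 2009.
Marketing Approval Extension: 1387 days claimed exceeds the 1317-day cap, so +1317 days → 7 May 2013.
Response Delay Deduction: −18 days → 19 April 2013.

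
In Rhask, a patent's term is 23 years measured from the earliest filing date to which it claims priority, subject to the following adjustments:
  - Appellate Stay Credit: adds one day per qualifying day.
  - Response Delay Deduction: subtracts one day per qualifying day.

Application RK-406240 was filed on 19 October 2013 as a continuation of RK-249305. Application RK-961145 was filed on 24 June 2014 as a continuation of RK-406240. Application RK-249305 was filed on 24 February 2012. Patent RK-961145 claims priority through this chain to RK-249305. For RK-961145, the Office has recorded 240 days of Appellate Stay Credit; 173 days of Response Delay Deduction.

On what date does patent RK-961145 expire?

Earliest priority filing: 24 February 2012.
Base term: 24 February 2012 + 23 years → 24 February 2035.
Appellate Stay Credit: +240 days → 22 October 2035.
Response Delay Deduction: −173 days → 2 May 2035.

May 2, 2035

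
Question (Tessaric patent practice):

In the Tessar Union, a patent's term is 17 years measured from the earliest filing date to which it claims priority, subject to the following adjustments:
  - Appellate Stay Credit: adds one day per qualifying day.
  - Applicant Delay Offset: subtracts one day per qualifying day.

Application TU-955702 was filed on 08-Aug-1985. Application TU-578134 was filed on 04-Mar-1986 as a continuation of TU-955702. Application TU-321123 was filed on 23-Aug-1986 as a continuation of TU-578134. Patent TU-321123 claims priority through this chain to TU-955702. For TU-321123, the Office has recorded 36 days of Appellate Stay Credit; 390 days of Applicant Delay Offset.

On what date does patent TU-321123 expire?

Earliest priority filing: 8 August 1985.
Base term: 8 August 1985 + 17 years → 8 August 2002.
Appellate Stay Credit: +36 days → 13 September 2002.
Applicant Delay Offset: −390 days → 19 August 2001.

August 19, 2001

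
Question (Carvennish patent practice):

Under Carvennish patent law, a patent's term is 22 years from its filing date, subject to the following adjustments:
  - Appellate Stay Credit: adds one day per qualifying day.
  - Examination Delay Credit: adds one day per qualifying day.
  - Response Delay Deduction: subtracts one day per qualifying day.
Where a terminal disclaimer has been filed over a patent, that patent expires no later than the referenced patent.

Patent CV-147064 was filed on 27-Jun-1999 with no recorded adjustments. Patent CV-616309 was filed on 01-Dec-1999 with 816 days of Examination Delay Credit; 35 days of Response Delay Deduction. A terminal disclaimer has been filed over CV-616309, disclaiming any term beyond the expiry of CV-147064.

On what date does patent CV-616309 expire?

Natural term of CV-616309:
  Base: filing + 22 years → 1 December 2021.
  Examination Delay Credit: +816 days → 25 February 2024.
  Response Delay Deduction: −35 days → 21 January 2024.
Expiry of referenced patent CV-147064:
  Base: filing + 22 years → 27 June 2021.
Terminal disclaimer: CV-616309 expires on the earlier of 21 January 2024 and 27 June 2021.

June 27, 2021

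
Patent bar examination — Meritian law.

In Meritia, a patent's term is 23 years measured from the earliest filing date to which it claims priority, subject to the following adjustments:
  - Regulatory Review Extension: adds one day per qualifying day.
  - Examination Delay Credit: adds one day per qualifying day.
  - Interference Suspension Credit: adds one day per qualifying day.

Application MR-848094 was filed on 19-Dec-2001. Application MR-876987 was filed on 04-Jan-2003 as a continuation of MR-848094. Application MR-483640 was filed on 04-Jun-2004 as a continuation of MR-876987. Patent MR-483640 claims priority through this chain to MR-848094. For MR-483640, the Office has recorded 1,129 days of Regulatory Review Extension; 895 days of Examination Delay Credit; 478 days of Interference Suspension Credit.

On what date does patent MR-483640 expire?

2031-10-26

Earliest priority filing: 19 December 2001.
Base term: 19 December 2001 + 23 years → 19 December 2024.
Regulatory Review Extension: +1129 days → 22 January 2028.
Examination Delay Credit: +895 days → 5 July 2030.
Interference Suspension Credit: +478 days → 26 October 2031.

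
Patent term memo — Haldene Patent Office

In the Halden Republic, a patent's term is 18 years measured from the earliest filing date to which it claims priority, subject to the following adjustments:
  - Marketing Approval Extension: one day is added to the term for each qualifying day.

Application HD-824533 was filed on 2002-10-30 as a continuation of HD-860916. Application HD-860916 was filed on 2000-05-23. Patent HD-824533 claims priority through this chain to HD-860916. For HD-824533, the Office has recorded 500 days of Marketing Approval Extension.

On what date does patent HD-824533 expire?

Earliest priority filing: 23 May 2000.
Base term: 23 May 2000 + 18 years → 23 May 2018.
Marketing Approval Extension: +500 days → 5 October 2019.

October 5, 2019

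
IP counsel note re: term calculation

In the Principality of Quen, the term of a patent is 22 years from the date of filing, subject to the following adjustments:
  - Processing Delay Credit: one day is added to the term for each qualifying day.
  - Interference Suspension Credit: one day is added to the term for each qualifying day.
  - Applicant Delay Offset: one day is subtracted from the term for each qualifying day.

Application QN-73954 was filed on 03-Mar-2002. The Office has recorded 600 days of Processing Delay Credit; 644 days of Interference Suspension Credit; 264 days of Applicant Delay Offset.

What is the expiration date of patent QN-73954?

Base term: filing date + 22 years → 3 March 2024.
Processing Delay Credit: +600 days → 24 October 2025.
Interference Suspension Credit: +644 days → 30 July 2027.
Applicant Delay Offset: −264 days → 8 November 2026.

2026-11-08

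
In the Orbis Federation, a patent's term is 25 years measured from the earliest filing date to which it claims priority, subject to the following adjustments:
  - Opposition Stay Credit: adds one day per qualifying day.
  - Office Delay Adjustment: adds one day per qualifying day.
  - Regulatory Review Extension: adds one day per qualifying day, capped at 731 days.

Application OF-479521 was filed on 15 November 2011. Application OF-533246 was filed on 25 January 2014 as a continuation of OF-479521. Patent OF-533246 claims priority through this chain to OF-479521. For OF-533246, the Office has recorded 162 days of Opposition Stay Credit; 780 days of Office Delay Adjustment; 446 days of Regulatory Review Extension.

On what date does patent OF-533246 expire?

Earliest priority filing: 15 November 2011.
Base term: 15 November 2011 + 25 years → 15 November 2036.
Opposition Stay Credit: +162 days → 26 April 2037.
Office Delay Adjustment: +780 days → 15 June 2039.
Regulatory Review Extension: 446 days (within the 731-day cap) → +446 days → 3 September 2040.

2040-09-03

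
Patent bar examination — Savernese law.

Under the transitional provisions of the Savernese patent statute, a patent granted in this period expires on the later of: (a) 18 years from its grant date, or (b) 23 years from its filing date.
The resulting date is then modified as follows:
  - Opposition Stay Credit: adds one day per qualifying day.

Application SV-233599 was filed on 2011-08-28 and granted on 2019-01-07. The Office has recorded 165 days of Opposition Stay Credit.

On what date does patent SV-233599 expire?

June 21, 2037

(a) grant + 18 years → 7 January 2037.
(b) filing + 23 years → 28 August 2034.
Later of the two: 7 January 2037.
Opposition Stay Credit: +165 days → 21 June 2037.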